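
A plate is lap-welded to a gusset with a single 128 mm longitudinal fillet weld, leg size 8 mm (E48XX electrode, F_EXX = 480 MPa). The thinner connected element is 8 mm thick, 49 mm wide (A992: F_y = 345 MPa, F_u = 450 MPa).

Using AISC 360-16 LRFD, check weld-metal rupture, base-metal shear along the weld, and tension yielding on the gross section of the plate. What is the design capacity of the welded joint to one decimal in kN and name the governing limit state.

121.7 kN (gross-section yield governs)

Weld metal: throat = 0.707×8 = 5.656 mm, L = 128 mm. φR_n = 0.75 × 0.6 × 480 × 5.656 × 128 = 156.4 kN.
Base metal shear (8 mm plate): yield φR_n = 1.0×0.6×345×8×128 = 212.0 kN; rupture φR_n = 0.75×0.6×450×8×128 = 207.4 kN; take 207.4 kN (rupture).
Tension yield (gross): A_g = 49×8 = 392 mm². φR_n = 0.90 × 345 × 392 = 121.7 kN.
Governing: min(156.4, 207.4, 121.7) = 121.7 kN → gross-section yield.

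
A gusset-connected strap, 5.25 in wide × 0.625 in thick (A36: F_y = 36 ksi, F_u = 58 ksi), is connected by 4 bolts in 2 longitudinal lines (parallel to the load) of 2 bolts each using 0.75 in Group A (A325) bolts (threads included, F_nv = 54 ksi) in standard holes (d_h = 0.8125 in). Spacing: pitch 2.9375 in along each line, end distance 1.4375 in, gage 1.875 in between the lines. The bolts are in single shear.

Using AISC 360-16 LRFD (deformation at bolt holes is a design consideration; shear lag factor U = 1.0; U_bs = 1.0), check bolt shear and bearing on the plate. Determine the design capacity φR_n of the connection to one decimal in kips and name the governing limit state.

Bolt shear: A_b = π(0.75)²/4 = 0.44179 in². φR_n = 0.75 × 54 × 0.44179 × 4 × 1 = 71.6 kips.
Bearing (0.625 in plate, F_u = 58 ksi): end bolts L_c = 1.4375 − 0.8125/2 = 1.03125, R_n = min(1.2×1.03125×0.625×58, 2.4×0.75×0.625×58) = 44.859 kips/bolt; interior L_c = 2.9375 − 0.8125 = 2.125, R_n = 65.25 kips/bolt. φR_n = 0.75 × (2×44.859 + 2×65.25) = 165.2 kips.
Governing: min(71.6, 165.2) = 71.6 kips → bolt shear.

71.6 kips (bolt shear governs)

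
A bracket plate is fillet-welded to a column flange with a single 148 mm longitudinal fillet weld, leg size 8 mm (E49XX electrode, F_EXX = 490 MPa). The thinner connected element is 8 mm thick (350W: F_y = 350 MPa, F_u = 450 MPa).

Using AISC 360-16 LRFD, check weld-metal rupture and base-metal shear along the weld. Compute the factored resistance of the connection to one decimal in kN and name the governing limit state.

Weld metal: throat = 0.707×8 = 5.656 mm, L = 148 mm. φR_n = 0.75 × 0.6 × 490 × 5.656 × 148 = 184.6 kN.
Base metal shear (8 mm plate): yield φR_n = 1.0×0.6×350×8×148 = 248.6 kN; rupture φR_n = 0.75×0.6×450×8×148 = 239.8 kN; take 239.8 kN (rupture).
Governing: min(184.6, 239.8) = 184.6 kN → weld metal.

184.6 kN (weld metal governs)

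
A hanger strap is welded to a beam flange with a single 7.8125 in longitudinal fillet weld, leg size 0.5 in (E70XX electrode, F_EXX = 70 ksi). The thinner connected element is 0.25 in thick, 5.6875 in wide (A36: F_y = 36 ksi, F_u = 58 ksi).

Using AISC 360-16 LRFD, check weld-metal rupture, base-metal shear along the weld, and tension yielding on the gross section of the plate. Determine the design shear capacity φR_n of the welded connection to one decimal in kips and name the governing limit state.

Weld metal: throat = 0.707×0.5 = 0.3535 in, L = 7.8125 in. φR_n = 0.75 × 0.6 × 70 × 0.3535 × 7.8125 = 87.0 kips.
Base metal shear (0.25 in plate): yield φR_n = 1.0×0.6×36×0.25×7.8125 = 42.2 kips; rupture φR_n = 0.75×0.6×58×0.25×7.8125 = 51.0 kips; take 42.2 kips (yield).
Tension yield (gross): A_g = 5.6875×0.25 = 1.4219 in². φR_n = 0.90 × 36 × 1.4219 = 46.1 kips.
Governing: min(87.0, 42.2, 46.1) = 42.2 kips → base-metal shear.

42.2 kips (base-metal shear governs)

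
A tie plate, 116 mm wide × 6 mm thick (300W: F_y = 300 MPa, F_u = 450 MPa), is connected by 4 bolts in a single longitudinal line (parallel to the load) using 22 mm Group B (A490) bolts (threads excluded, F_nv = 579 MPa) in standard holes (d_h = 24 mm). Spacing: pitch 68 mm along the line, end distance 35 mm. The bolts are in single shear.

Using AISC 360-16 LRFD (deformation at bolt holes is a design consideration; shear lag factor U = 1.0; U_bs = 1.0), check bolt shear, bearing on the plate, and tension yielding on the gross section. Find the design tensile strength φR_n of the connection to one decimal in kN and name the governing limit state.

187.9 kN (gross-section yield governs)

Bolt shear: A_b = π(22)²/4 = 380.13 mm². φR_n = 0.75 × 579 × 380.13 × 4 × 1 = 660.3 kN.
Bearing (6 mm plate, F_u = 450 MPa): end bolts L_c = 35 − 24/2 = 23, R_n = min(1.2×23×6×450, 2.4×22×6×450) = 74.52 kN/bolt; interior L_c = 68 − 24 = 44, R_n = 142.56 kN/bolt. φR_n = 0.75 × (1×74.52 + 3×142.56) = 376.7 kN.
Tension yield (gross): A_g = 116×6 = 696 mm². φR_n = 0.90 × 300 × 696 = 187.9 kN.
Governing: min(660.3, 376.7, 187.9) = 187.9 kN → gross-section yield.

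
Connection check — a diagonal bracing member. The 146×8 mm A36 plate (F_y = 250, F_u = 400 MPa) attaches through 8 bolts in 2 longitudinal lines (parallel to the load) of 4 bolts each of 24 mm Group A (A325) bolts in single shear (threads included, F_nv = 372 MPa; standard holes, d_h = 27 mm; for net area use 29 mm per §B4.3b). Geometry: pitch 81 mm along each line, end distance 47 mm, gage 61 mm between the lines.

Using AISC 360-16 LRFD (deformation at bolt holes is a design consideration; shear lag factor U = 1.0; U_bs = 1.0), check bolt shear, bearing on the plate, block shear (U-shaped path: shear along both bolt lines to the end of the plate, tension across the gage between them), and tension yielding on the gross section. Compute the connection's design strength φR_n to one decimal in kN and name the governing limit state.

262.8 kN (gross-section yield governs)

Bolt shear: A_b = π(24)²/4 = 452.39 mm². φR_n = 0.75 × 372 × 452.39 × 8 × 1 = 1009.7 kN.
Bearing (8 mm plate, F_u = 400 MPa): end bolts L_c = 47 − 27/2 = 33.5, R_n = min(1.2×33.5×8×400, 2.4×24×8×400) = 128.64 kN/bolt; interior L_c = 81 − 27 = 54, R_n = 184.32 kN/bolt. φR_n = 0.75 × (2×128.64 + 6×184.32) = 1022.4 kN.
Block shear: shear path 2×[47+3×81] = 2×290 mm, A_gv = 4640, A_nv = 2×(290 − 3.5×29)×8 = 3016 mm²; tension across gage: (61 − 1×29)×8 = 256 mm². R_n = min(0.6×400×3016, 0.6×250×4640) + 1.0×400×256 = min(723.84, 696) + 102.4 = 798.4 kN. φR_n = 0.75 × 798.4 = 598.8 kN.
Tension yield (gross): A_g = 146×8 = 1168 mm². φR_n = 0.90 × 250 × 1168 = 262.8 kN.
Governing: min(1009.7, 1022.4, 598.8, 262.8) = 262.8 kN → gross-section yield.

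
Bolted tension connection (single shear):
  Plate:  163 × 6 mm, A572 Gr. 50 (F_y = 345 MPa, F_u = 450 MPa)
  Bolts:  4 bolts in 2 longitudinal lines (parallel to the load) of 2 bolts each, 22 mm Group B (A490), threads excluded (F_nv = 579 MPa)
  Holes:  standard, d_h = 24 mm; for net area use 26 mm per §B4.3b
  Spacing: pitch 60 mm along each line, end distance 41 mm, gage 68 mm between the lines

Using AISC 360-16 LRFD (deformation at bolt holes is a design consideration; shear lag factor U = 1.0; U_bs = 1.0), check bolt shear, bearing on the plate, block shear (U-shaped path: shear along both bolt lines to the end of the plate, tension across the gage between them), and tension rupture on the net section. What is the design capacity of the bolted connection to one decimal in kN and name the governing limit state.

224.8 kN (net-section rupture governs)

Bolt shear: A_b = π(22)²/4 = 380.13 mm². φR_n = 0.75 × 579 × 380.13 × 4 × 1 = 660.3 kN.
Bearing (6 mm plate, F_u = 450 MPa): end bolts L_c = 41 − 24/2 = 29, R_n = min(1.2×29×6×450, 2.4×22×6×450) = 93.96 kN/bolt; interior L_c = 60 − 24 = 36, R_n = 116.64 kN/bolt. φR_n = 0.75 × (2×93.96 + 2×116.64) = 315.9 kN.
Block shear: shear path 2×[41+1×60] = 2×101 mm, A_gv = 1212, A_nv = 2×(101 − 1.5×26)×6 = 744 mm²; tension across gage: (68 − 1×26)×6 = 252 mm². R_n = min(0.6×450×744, 0.6×345×1212) + 1.0×450×252 = min(200.88, 250.88) + 113.4 = 314.28 kN. φR_n = 0.75 × 314.28 = 235.7 kN.
Tension rupture (net): A_n = (163 − 2×26)×6 = 666 mm² (U = 1.0, A_e = A_n). φR_n = 0.75 × 450 × 666 = 224.8 kN.
Governing: min(660.3, 315.9, 235.7, 224.8) = 224.8 kN → net-section rupture.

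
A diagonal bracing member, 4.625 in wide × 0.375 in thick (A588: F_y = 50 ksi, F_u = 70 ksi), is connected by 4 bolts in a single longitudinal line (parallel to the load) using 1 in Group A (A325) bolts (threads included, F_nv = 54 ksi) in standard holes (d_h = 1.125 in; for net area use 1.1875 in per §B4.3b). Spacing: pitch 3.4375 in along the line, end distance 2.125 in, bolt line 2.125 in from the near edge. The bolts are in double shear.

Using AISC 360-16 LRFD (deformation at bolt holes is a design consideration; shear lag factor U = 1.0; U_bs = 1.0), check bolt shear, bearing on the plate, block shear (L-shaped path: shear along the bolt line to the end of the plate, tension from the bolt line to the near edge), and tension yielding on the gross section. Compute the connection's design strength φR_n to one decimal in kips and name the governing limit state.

78.0 kips (gross-section yield governs)

Bolt shear: A_b = π(1)²/4 = 0.7854 in². φR_n = 0.75 × 54 × 0.7854 × 4 × 2 = 254.5 kips.
Bearing (0.375 in plate, F_u = 70 ksi): end bolts L_c = 2.125 − 1.125/2 = 1.5625, R_n = min(1.2×1.5625×0.375×70, 2.4×1×0.375×70) = 49.219 kips/bolt; interior L_c = 3.4375 − 1.125 = 2.3125, R_n = 63 kips/bolt. φR_n = 0.75 × (1×49.219 + 3×63) = 178.7 kips.
Block shear: shear path 1×[2.125+3×3.4375] = 1×12.4375 in, A_gv = 4.6641, A_nv = 1×(12.4375 − 3.5×1.1875)×0.375 = 3.1055 in²; tension to near edge: (2.125 − 0.5×1.1875)×0.375 = 0.57422 in². R_n = min(0.6×70×3.1055, 0.6×50×4.6641) + 1.0×70×0.57422 = min(130.43, 139.92) + 40.195 = 170.63 kips. φR_n = 0.75 × 170.63 = 128.0 kips.
Tension yield (gross): A_g = 4.625×0.375 = 1.7344 in². φR_n = 0.90 × 50 × 1.7344 = 78.0 kips.
Governing: min(254.5, 178.7, 128.0, 78.0) = 78.0 kips → gross-section yield.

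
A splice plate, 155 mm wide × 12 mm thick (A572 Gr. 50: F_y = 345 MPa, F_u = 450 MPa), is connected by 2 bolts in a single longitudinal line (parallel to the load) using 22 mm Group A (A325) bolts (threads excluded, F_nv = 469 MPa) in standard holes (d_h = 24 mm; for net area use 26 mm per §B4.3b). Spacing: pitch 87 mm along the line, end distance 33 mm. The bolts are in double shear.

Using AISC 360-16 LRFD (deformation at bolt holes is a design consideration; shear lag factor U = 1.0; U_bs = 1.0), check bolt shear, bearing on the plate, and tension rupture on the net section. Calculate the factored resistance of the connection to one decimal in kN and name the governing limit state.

Bolt shear: A_b = π(22)²/4 = 380.13 mm². φR_n = 0.75 × 469 × 380.13 × 2 × 2 = 534.8 kN.
Bearing (12 mm plate, F_u = 450 MPa): end bolts L_c = 33 − 24/2 = 21, R_n = min(1.2×21×12×450, 2.4×22×12×450) = 136.08 kN/bolt; interior L_c = 87 − 24 = 63, R_n = 285.12 kN/bolt. φR_n = 0.75 × (1×136.08 + 1×285.12) = 315.9 kN.
Tension rupture (net): A_n = (155 − 1×26)×12 = 1548 mm² (U = 1.0, A_e = A_n). φR_n = 0.75 × 450 × 1548 = 522.5 kN.
Governing: min(534.8, 315.9, 522.5) = 315.9 kN → bearing.

315.9 kN (bearing governs)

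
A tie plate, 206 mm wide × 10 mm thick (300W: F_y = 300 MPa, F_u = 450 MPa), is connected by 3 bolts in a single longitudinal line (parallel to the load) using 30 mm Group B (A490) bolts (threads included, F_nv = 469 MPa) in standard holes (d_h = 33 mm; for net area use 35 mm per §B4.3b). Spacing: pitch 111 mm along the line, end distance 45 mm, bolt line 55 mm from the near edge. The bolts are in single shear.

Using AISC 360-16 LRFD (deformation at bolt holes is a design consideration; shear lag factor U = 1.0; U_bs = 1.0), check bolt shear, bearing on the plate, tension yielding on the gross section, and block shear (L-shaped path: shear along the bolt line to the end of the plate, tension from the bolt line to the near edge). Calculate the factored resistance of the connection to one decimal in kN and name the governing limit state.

Bolt shear: A_b = π(30)²/4 = 706.86 mm². φR_n = 0.75 × 469 × 706.86 × 3 × 1 = 745.9 kN.
Bearing (10 mm plate, F_u = 450 MPa): end bolts L_c = 45 − 33/2 = 28.5, R_n = min(1.2×28.5×10×450, 2.4×30×10×450) = 153.9 kN/bolt; interior L_c = 111 − 33 = 78, R_n = 324 kN/bolt. φR_n = 0.75 × (1×153.9 + 2×324) = 601.4 kN.
Tension yield (gross): A_g = 206×10 = 2060 mm². φR_n = 0.90 × 300 × 2060 = 556.2 kN.
Block shear: shear path 1×[45+2×111] = 1×267 mm, A_gv = 2670, A_nv = 1×(267 − 2.5×35)×10 = 1795 mm²; tension to near edge: (55 − 0.5×35)×10 = 375 mm². R_n = min(0.6×450×1795, 0.6×300×2670) + 1.0×450×375 = min(484.65, 480.6) + 168.75 = 649.35 kN. φR_n = 0.75 × 649.35 = 487.0 kN.
Governing: min(745.9, 601.4, 556.2, 487.0) = 487.0 kN → block shear.

487.0 kN (block shear governs)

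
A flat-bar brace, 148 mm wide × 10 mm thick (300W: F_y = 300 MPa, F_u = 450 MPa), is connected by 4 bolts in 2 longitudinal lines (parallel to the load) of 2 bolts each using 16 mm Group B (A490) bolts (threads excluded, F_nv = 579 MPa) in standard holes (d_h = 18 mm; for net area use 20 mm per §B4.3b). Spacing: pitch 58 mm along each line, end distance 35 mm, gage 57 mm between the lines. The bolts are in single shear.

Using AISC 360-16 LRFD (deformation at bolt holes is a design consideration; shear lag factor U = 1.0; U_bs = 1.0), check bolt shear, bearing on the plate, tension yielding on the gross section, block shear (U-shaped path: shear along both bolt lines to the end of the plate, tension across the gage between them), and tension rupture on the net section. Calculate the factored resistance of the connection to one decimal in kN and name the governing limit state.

Bolt shear: A_b = π(16)²/4 = 201.06 mm². φR_n = 0.75 × 579 × 201.06 × 4 × 1 = 349.2 kN.
Bearing (10 mm plate, F_u = 450 MPa): end bolts L_c = 35 − 18/2 = 26, R_n = min(1.2×26×10×450, 2.4×16×10×450) = 140.4 kN/bolt; interior L_c = 58 − 18 = 40, R_n = 172.8 kN/bolt. φR_n = 0.75 × (2×140.4 + 2×172.8) = 469.8 kN.
Tension yield (gross): A_g = 148×10 = 1480 mm². φR_n = 0.90 × 300 × 1480 = 399.6 kN.
Block shear: shear path 2×[35+1×58] = 2×93 mm, A_gv = 1860, A_nv = 2×(93 − 1.5×20)×10 = 1260 mm²; tension across gage: (57 − 1×20)×10 = 370 mm². R_n = min(0.6×450×1260, 0.6×300×1860) + 1.0×450×370 = min(340.2, 334.8) + 166.5 = 501.3 kN. φR_n = 0.75 × 501.3 = 376.0 kN.
Tension rupture (net): A_n = (148 − 2×20)×10 = 1080 mm² (U = 1.0, A_e = A_n). φR_n = 0.75 × 450 × 1080 = 364.5 kN.
Governing: min(349.2, 469.8, 399.6, 376.0, 364.5) = 349.2 kN → bolt shear.

349.2 kN (bolt shear governs)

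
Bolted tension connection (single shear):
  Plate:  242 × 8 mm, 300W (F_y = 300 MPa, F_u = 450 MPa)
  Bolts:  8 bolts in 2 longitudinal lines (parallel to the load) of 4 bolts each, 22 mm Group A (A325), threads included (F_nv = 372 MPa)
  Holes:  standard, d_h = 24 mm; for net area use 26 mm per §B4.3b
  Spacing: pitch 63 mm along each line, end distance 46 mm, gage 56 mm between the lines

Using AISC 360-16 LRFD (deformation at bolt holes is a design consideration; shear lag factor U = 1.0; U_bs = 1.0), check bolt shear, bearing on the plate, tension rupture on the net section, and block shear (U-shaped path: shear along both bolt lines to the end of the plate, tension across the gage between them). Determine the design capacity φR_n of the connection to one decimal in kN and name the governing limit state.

513.0 kN (net-section rupture governs)

Bolt shear: A_b = π(22)²/4 = 380.13 mm². φR_n = 0.75 × 372 × 380.13 × 8 × 1 = 848.5 kN.
Bearing (8 mm plate, F_u = 450 MPa): end bolts L_c = 46 − 24/2 = 34, R_n = min(1.2×34×8×450, 2.4×22×8×450) = 146.88 kN/bolt; interior L_c = 63 − 24 = 39, R_n = 168.48 kN/bolt. φR_n = 0.75 × (2×146.88 + 6×168.48) = 978.5 kN.
Tension rupture (net): A_n = (242 − 2×26)×8 = 1520 mm² (U = 1.0, A_e = A_n). φR_n = 0.75 × 450 × 1520 = 513.0 kN.
Block shear: shear path 2×[46+3×63] = 2×235 mm, A_gv = 3760, A_nv = 2×(235 − 3.5×26)×8 = 2304 mm²; tension across gage: (56 − 1×26)×8 = 240 mm². R_n = min(0.6×450×2304, 0.6×300×3760) + 1.0×450×240 = min(622.08, 676.8) + 108 = 730.08 kN. φR_n = 0.75 × 730.08 = 547.6 kN.
Governing: min(848.5, 978.5, 513.0, 547.6) = 513.0 kN → net-section rupture.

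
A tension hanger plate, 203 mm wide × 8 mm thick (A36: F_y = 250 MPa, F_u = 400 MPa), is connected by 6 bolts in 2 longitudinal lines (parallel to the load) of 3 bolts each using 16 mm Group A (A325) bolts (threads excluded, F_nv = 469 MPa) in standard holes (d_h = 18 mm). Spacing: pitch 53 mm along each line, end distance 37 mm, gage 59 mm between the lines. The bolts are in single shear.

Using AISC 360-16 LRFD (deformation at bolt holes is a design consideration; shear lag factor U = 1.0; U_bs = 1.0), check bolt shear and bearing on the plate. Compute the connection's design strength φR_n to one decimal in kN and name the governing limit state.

424.3 kN (bolt shear governs)

Bolt shear: A_b = π(16)²/4 = 201.06 mm². φR_n = 0.75 × 469 × 201.06 × 6 × 1 = 424.3 kN.
Bearing (8 mm plate, F_u = 400 MPa): end bolts L_c = 37 − 18/2 = 28, R_n = min(1.2×28×8×400, 2.4×16×8×400) = 107.52 kN/bolt; interior L_c = 53 − 18 = 35, R_n = 122.88 kN/bolt. φR_n = 0.75 × (2×107.52 + 4×122.88) = 529.9 kN.
Governing: min(424.3, 529.9) = 424.3 kN → bolt shear.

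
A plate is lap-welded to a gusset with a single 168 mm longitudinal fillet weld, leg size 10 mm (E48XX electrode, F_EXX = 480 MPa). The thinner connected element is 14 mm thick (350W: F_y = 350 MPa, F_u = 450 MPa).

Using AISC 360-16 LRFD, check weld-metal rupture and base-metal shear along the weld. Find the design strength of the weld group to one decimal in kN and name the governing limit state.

256.6 kN (weld metal governs)

Weld metal: throat = 0.707×10 = 7.07 mm, L = 168 mm. φR_n = 0.75 × 0.6 × 480 × 7.07 × 168 = 256.6 kN.
Base metal shear (14 mm plate): yield φR_n = 1.0×0.6×350×14×168 = 493.9 kN; rupture φR_n = 0.75×0.6×450×14×168 = 476.3 kN; take 476.3 kN (rupture).
Governing: min(256.6, 476.3) = 256.6 kN → weld metal.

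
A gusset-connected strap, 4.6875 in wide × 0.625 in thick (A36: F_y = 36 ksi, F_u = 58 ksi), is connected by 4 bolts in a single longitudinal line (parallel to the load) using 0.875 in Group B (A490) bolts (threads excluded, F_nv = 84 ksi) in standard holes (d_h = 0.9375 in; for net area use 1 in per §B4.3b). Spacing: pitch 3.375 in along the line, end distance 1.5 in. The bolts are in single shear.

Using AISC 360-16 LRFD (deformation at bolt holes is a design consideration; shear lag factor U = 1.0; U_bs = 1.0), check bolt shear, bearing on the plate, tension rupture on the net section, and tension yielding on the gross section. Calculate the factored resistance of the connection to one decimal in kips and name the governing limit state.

94.9 kips (gross-section yield governs)

Bolt shear: A_b = π(0.875)²/4 = 0.60132 in². φR_n = 0.75 × 84 × 0.60132 × 4 × 1 = 151.5 kips.
Bearing (0.625 in plate, F_u = 58 ksi): end bolts L_c = 1.5 − 0.9375/2 = 1.03125, R_n = min(1.2×1.03125×0.625×58, 2.4×0.875×0.625×58) = 44.859 kips/bolt; interior L_c = 3.375 − 0.9375 = 2.4375, R_n = 76.125 kips/bolt. φR_n = 0.75 × (1×44.859 + 3×76.125) = 204.9 kips.
Tension rupture (net): A_n = (4.6875 − 1×1)×0.625 = 2.3047 in² (U = 1.0, A_e = A_n). φR_n = 0.75 × 58 × 2.3047 = 100.3 kips.
Tension yield (gross): A_g = 4.6875×0.625 = 2.9297 in². φR_n = 0.90 × 36 × 2.9297 = 94.9 kips.
Governing: min(151.5, 204.9, 100.3, 94.9) = 94.9 kips → gross-section yield.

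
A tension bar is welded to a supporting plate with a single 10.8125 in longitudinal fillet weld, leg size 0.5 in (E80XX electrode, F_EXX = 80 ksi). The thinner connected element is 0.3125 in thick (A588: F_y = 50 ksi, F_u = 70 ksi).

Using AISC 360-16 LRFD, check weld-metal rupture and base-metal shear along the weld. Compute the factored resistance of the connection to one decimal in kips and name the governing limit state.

101.4 kips (base-metal shear governs)

Weld metal: throat = 0.707×0.5 = 0.3535 in, L = 10.8125 in. φR_n = 0.75 × 0.6 × 80 × 0.3535 × 10.8125 = 137.6 kips.
Base metal shear (0.3125 in plate): yield φR_n = 1.0×0.6×50×0.3125×10.8125 = 101.4 kips; rupture φR_n = 0.75×0.6×70×0.3125×10.8125 = 106.4 kips; take 101.4 kips (yield).
Governing: min(137.6, 101.4) = 101.4 kips → base-metal shear.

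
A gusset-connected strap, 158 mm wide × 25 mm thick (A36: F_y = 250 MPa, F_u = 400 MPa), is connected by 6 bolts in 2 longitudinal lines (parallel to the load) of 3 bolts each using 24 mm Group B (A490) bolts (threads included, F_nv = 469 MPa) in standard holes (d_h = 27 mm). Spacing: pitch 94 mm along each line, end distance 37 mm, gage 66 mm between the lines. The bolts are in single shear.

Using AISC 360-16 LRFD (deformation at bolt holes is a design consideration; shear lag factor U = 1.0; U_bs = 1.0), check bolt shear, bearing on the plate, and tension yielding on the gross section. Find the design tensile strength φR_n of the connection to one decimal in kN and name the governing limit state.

Bolt shear: A_b = π(24)²/4 = 452.39 mm². φR_n = 0.75 × 469 × 452.39 × 6 × 1 = 954.8 kN.
Bearing (25 mm plate, F_u = 400 MPa): end bolts L_c = 37 − 27/2 = 23.5, R_n = min(1.2×23.5×25×400, 2.4×24×25×400) = 282 kN/bolt; interior L_c = 94 − 27 = 67, R_n = 576 kN/bolt. φR_n = 0.75 × (2×282 + 4×576) = 2151.0 kN.
Tension yield (gross): A_g = 158×25 = 3950 mm². φR_n = 0.90 × 250 × 3950 = 888.8 kN.
Governing: min(954.8, 2151.0, 888.8) = 888.8 kN → gross-section yield.

888.8 kN (gross-section yield governs)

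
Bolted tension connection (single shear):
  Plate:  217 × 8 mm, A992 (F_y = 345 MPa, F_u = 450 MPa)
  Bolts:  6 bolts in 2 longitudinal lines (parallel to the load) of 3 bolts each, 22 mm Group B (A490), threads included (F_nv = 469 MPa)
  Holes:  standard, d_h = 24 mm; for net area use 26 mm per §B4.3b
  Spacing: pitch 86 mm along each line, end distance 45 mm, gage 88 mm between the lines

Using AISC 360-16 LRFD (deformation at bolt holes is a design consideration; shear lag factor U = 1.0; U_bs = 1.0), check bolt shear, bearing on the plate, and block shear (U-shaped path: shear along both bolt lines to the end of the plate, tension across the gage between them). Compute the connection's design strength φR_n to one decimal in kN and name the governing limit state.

659.9 kN (block shear governs)

Bolt shear: A_b = π(22)²/4 = 380.13 mm². φR_n = 0.75 × 469 × 380.13 × 6 × 1 = 802.3 kN.
Bearing (8 mm plate, F_u = 450 MPa): end bolts L_c = 45 − 24/2 = 33, R_n = min(1.2×33×8×450, 2.4×22×8×450) = 142.56 kN/bolt; interior L_c = 86 − 24 = 62, R_n = 190.08 kN/bolt. φR_n = 0.75 × (2×142.56 + 4×190.08) = 784.1 kN.
Block shear: shear path 2×[45+2×86] = 2×217 mm, A_gv = 3472, A_nv = 2×(217 − 2.5×26)×8 = 2432 mm²; tension across gage: (88 − 1×26)×8 = 496 mm². R_n = min(0.6×450×2432, 0.6×345×3472) + 1.0×450×496 = min(656.64, 718.7) + 223.2 = 879.84 kN. φR_n = 0.75 × 879.84 = 659.9 kN.
Governing: min(802.3, 784.1, 659.9) = 659.9 kN → block shear.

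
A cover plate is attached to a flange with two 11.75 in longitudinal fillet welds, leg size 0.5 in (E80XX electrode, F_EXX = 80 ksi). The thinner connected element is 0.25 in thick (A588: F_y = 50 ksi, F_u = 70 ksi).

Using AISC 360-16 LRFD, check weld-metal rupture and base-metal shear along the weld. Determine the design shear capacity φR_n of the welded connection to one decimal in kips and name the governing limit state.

Weld metal: throat = 0.707×0.5 = 0.3535 in, L = 2×11.75 = 23.5 in. φR_n = 0.75 × 0.6 × 80 × 0.3535 × 23.5 = 299.1 kips.
Base metal shear (0.25 in plate): yield φR_n = 1.0×0.6×50×0.25×23.5 = 176.3 kips; rupture φR_n = 0.75×0.6×70×0.25×23.5 = 185.1 kips; take 176.3 kips (yield).
Governing: min(299.1, 176.3) = 176.3 kips → base-metal shear.

176.3 kips (base-metal shear governs)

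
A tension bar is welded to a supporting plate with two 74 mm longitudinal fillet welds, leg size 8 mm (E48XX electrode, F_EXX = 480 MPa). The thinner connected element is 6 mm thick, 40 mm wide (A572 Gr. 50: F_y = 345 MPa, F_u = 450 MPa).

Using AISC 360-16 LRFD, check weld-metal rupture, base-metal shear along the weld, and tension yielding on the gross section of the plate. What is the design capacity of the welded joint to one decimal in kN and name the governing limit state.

Weld metal: throat = 0.707×8 = 5.656 mm, L = 2×74 = 148 mm. φR_n = 0.75 × 0.6 × 480 × 5.656 × 148 = 180.8 kN.
Base metal shear (6 mm plate): yield φR_n = 1.0×0.6×345×6×148 = 183.8 kN; rupture φR_n = 0.75×0.6×450×6×148 = 179.8 kN; take 179.8 kN (rupture).
Tension yield (gross): A_g = 40×6 = 240 mm². φR_n = 0.90 × 345 × 240 = 74.5 kN.
Governing: min(180.8, 179.8, 74.5) = 74.5 kN → gross-section yield.

74.5 kN (gross-section yield governs)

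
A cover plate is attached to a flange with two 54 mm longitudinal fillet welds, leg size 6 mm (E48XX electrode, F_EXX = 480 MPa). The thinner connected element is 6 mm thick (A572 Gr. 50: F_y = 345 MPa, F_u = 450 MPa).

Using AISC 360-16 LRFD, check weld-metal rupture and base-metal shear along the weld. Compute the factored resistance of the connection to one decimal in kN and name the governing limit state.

Weld metal: throat = 0.707×6 = 4.242 mm, L = 2×54 = 108 mm. φR_n = 0.75 × 0.6 × 480 × 4.242 × 108 = 99.0 kN.
Base metal shear (6 mm plate): yield φR_n = 1.0×0.6×345×6×108 = 134.1 kN; rupture φR_n = 0.75×0.6×450×6×108 = 131.2 kN; take 131.2 kN (rupture).
Governing: min(99.0, 131.2) = 99.0 kN → weld metal.

99.0 kN (weld metal governs)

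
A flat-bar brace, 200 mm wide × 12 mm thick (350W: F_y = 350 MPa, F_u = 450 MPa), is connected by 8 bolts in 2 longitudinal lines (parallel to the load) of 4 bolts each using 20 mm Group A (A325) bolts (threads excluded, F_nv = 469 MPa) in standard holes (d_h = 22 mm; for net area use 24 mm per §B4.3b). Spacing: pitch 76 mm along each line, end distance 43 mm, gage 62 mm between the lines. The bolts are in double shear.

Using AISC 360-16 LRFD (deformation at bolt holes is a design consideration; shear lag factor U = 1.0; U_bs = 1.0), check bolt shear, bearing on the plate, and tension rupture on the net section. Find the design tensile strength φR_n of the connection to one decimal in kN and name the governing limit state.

615.6 kN (net-section rupture governs)

Bolt shear: A_b = π(20)²/4 = 314.16 mm². φR_n = 0.75 × 469 × 314.16 × 8 × 2 = 1768.1 kN.
Bearing (12 mm plate, F_u = 450 MPa): end bolts L_c = 43 − 22/2 = 32, R_n = min(1.2×32×12×450, 2.4×20×12×450) = 207.36 kN/bolt; interior L_c = 76 − 22 = 54, R_n = 259.2 kN/bolt. φR_n = 0.75 × (2×207.36 + 6×259.2) = 1477.4 kN.
Tension rupture (net): A_n = (200 − 2×24)×12 = 1824 mm² (U = 1.0, A_e = A_n). φR_n = 0.75 × 450 × 1824 = 615.6 kN.
Governing: min(1768.1, 1477.4, 615.6) = 615.6 kN → net-section rupture.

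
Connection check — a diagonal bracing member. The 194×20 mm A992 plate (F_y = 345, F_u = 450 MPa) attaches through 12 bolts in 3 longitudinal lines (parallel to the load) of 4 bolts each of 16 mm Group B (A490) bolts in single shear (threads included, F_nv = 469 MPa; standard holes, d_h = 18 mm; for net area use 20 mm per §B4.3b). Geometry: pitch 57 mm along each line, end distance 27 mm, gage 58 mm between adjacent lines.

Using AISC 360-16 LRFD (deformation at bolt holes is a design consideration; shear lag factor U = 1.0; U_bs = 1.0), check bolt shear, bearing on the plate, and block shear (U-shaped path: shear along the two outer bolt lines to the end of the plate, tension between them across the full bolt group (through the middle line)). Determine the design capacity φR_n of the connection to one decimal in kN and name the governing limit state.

Bolt shear: A_b = π(16)²/4 = 201.06 mm². φR_n = 0.75 × 469 × 201.06 × 12 × 1 = 848.7 kN.
Bearing (20 mm plate, F_u = 450 MPa): end bolts L_c = 27 − 18/2 = 18, R_n = min(1.2×18×20×450, 2.4×16×20×450) = 194.4 kN/bolt; interior L_c = 57 − 18 = 39, R_n = 345.6 kN/bolt. φR_n = 0.75 × (3×194.4 + 9×345.6) = 2770.2 kN.
Block shear: shear path 2×[27+3×57] = 2×198 mm, A_gv = 7920, A_nv = 2×(198 − 3.5×20)×20 = 5120 mm²; tension across gage: (116 − 2×20)×20 = 1520 mm². R_n = min(0.6×450×5120, 0.6×345×7920) + 1.0×450×1520 = min(1382.4, 1639.4) + 684 = 2066.4 kN. φR_n = 0.75 × 2066.4 = 1549.8 kN.
Governing: min(848.7, 2770.2, 1549.8) = 848.7 kN → bolt shear.

848.7 kN (bolt shear governs)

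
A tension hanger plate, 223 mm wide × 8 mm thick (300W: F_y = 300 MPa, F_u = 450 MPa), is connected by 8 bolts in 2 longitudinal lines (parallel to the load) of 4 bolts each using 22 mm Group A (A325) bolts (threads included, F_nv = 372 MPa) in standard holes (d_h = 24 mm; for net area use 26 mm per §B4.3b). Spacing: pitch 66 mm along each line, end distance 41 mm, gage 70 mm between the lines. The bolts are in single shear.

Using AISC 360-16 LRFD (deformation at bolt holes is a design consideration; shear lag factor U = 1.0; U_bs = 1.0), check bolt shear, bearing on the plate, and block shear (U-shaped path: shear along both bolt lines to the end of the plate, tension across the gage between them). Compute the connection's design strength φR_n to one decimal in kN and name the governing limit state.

Bolt shear: A_b = π(22)²/4 = 380.13 mm². φR_n = 0.75 × 372 × 380.13 × 8 × 1 = 848.5 kN.
Bearing (8 mm plate, F_u = 450 MPa): end bolts L_c = 41 − 24/2 = 29, R_n = min(1.2×29×8×450, 2.4×22×8×450) = 125.28 kN/bolt; interior L_c = 66 − 24 = 42, R_n = 181.44 kN/bolt. φR_n = 0.75 × (2×125.28 + 6×181.44) = 1004.4 kN.
Block shear: shear path 2×[41+3×66] = 2×239 mm, A_gv = 3824, A_nv = 2×(239 − 3.5×26)×8 = 2368 mm²; tension across gage: (70 − 1×26)×8 = 352 mm². R_n = min(0.6×450×2368, 0.6×300×3824) + 1.0×450×352 = min(639.36, 688.32) + 158.4 = 797.76 kN. φR_n = 0.75 × 797.76 = 598.3 kN.
Governing: min(848.5, 1004.4, 598.3) = 598.3 kN → block shear.

598.3 kN (block shear governs)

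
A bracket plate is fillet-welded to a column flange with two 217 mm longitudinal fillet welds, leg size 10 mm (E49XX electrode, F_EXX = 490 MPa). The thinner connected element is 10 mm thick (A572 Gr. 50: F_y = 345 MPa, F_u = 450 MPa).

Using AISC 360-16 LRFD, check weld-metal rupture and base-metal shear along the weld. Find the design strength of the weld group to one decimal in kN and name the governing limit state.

676.6 kN (weld metal governs)

Weld metal: throat = 0.707×10 = 7.07 mm, L = 2×217 = 434 mm. φR_n = 0.75 × 0.6 × 490 × 7.07 × 434 = 676.6 kN.
Base metal shear (10 mm plate): yield φR_n = 1.0×0.6×345×10×434 = 898.4 kN; rupture φR_n = 0.75×0.6×450×10×434 = 878.9 kN; take 878.9 kN (rupture).
Governing: min(676.6, 878.9) = 676.6 kN → weld metal.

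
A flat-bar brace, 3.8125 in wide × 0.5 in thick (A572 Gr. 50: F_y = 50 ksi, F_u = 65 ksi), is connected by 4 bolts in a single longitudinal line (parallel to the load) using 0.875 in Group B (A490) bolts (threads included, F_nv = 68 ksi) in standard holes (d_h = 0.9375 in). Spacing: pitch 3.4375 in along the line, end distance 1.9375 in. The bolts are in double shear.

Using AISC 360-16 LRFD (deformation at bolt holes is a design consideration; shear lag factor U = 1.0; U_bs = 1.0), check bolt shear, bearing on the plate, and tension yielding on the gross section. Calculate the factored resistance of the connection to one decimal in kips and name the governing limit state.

Bolt shear: A_b = π(0.875)²/4 = 0.60132 in². φR_n = 0.75 × 68 × 0.60132 × 4 × 2 = 245.3 kips.
Bearing (0.5 in plate, F_u = 65 ksi): end bolts L_c = 1.9375 − 0.9375/2 = 1.46875, R_n = min(1.2×1.46875×0.5×65, 2.4×0.875×0.5×65) = 57.281 kips/bolt; interior L_c = 3.4375 − 0.9375 = 2.5, R_n = 68.25 kips/bolt. φR_n = 0.75 × (1×57.281 + 3×68.25) = 196.5 kips.
Tension yield (gross): A_g = 3.8125×0.5 = 1.9063 in². φR_n = 0.90 × 50 × 1.9063 = 85.8 kips.
Governing: min(245.3, 196.5, 85.8) = 85.8 kips → gross-section yield.

85.8 kips (gross-section yield governs)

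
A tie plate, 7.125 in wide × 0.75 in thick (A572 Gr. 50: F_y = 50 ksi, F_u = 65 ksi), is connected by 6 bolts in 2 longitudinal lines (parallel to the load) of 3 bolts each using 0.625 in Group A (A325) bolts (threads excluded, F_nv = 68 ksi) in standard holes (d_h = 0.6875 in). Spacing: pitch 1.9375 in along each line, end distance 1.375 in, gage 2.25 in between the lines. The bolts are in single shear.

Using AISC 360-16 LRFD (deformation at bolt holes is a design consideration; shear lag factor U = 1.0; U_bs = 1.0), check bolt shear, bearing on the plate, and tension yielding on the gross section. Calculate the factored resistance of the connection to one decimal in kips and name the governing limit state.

93.9 kips (bolt shear governs)

Bolt shear: A_b = π(0.625)²/4 = 0.3068 in². φR_n = 0.75 × 68 × 0.3068 × 6 × 1 = 93.9 kips.
Bearing (0.75 in plate, F_u = 65 ksi): end bolts L_c = 1.375 − 0.6875/2 = 1.03125, R_n = min(1.2×1.03125×0.75×65, 2.4×0.625×0.75×65) = 60.328 kips/bolt; interior L_c = 1.9375 − 0.6875 = 1.25, R_n = 73.125 kips/bolt. φR_n = 0.75 × (2×60.328 + 4×73.125) = 309.9 kips.
Tension yield (gross): A_g = 7.125×0.75 = 5.3438 in². φR_n = 0.90 × 50 × 5.3438 = 240.5 kips.
Governing: min(93.9, 309.9, 240.5) = 93.9 kips → bolt shear.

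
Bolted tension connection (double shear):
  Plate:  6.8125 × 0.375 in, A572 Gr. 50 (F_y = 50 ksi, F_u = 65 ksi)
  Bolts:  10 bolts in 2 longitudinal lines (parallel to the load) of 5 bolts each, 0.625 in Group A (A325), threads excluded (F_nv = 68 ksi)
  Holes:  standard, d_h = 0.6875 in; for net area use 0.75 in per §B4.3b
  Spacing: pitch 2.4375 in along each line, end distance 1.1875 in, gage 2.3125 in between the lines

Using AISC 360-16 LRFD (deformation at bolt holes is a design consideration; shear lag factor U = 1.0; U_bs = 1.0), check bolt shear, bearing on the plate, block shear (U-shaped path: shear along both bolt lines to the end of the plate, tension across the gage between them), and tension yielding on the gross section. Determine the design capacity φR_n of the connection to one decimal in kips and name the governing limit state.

Bolt shear: A_b = π(0.625)²/4 = 0.3068 in². φR_n = 0.75 × 68 × 0.3068 × 10 × 2 = 312.9 kips.
Bearing (0.375 in plate, F_u = 65 ksi): end bolts L_c = 1.1875 − 0.6875/2 = 0.84375, R_n = min(1.2×0.84375×0.375×65, 2.4×0.625×0.375×65) = 24.68 kips/bolt; interior L_c = 2.4375 − 0.6875 = 1.75, R_n = 36.563 kips/bolt. φR_n = 0.75 × (2×24.68 + 8×36.563) = 256.4 kips.
Block shear: shear path 2×[1.1875+4×2.4375] = 2×10.9375 in, A_gv = 8.2031, A_nv = 2×(10.9375 − 4.5×0.75)×0.375 = 5.6719 in²; tension across gage: (2.3125 − 1×0.75)×0.375 = 0.58594 in². R_n = min(0.6×65×5.6719, 0.6×50×8.2031) + 1.0×65×0.58594 = min(221.2, 246.09) + 38.086 = 259.29 kips. φR_n = 0.75 × 259.29 = 194.5 kips.
Tension yield (gross): A_g = 6.8125×0.375 = 2.5547 in². φR_n = 0.90 × 50 × 2.5547 = 115.0 kips.
Governing: min(312.9, 256.4, 194.5, 115.0) = 115.0 kips → gross-section yield.

115.0 kips (gross-section yield governs)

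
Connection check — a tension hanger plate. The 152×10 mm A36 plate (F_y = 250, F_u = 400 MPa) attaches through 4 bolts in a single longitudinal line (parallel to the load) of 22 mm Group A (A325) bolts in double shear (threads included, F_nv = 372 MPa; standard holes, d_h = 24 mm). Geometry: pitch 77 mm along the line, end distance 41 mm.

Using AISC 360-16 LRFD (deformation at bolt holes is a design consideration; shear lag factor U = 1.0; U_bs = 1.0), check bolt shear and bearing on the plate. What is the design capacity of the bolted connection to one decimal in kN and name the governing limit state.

579.6 kN (bearing governs)

Bolt shear: A_b = π(22)²/4 = 380.13 mm². φR_n = 0.75 × 372 × 380.13 × 4 × 2 = 848.5 kN.
Bearing (10 mm plate, F_u = 400 MPa): end bolts L_c = 41 − 24/2 = 29, R_n = min(1.2×29×10×400, 2.4×22×10×400) = 139.2 kN/bolt; interior L_c = 77 − 24 = 53, R_n = 211.2 kN/bolt. φR_n = 0.75 × (1×139.2 + 3×211.2) = 579.6 kN.
Governing: min(848.5, 579.6) = 579.6 kN → bearing.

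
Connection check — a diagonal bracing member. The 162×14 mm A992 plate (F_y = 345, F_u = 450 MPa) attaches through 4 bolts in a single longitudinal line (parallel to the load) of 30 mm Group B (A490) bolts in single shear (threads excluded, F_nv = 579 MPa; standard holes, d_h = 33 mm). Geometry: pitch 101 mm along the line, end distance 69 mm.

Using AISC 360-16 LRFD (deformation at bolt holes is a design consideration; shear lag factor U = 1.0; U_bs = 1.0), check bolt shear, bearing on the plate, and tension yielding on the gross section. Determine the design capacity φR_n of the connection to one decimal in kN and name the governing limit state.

704.2 kN (gross-section yield governs)

Bolt shear: A_b = π(30)²/4 = 706.86 mm². φR_n = 0.75 × 579 × 706.86 × 4 × 1 = 1227.8 kN.
Bearing (14 mm plate, F_u = 450 MPa): end bolts L_c = 69 − 33/2 = 52.5, R_n = min(1.2×52.5×14×450, 2.4×30×14×450) = 396.9 kN/bolt; interior L_c = 101 − 33 = 68, R_n = 453.6 kN/bolt. φR_n = 0.75 × (1×396.9 + 3×453.6) = 1318.3 kN.
Tension yield (gross): A_g = 162×14 = 2268 mm². φR_n = 0.90 × 345 × 2268 = 704.2 kN.
Governing: min(1227.8, 1318.3, 704.2) = 704.2 kN → gross-section yield.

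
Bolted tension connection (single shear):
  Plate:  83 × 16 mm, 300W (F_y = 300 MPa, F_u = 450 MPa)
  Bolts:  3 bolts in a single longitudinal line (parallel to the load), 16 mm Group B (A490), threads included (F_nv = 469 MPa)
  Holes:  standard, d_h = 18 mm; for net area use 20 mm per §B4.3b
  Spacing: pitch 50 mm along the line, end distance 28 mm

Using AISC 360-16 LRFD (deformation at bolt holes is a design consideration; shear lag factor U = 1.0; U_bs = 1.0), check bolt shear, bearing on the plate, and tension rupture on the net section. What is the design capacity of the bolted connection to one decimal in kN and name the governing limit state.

212.2 kN (bolt shear governs)

Bolt shear: A_b = π(16)²/4 = 201.06 mm². φR_n = 0.75 × 469 × 201.06 × 3 × 1 = 212.2 kN.
Bearing (16 mm plate, F_u = 450 MPa): end bolts L_c = 28 − 18/2 = 19, R_n = min(1.2×19×16×450, 2.4×16×16×450) = 164.16 kN/bolt; interior L_c = 50 − 18 = 32, R_n = 276.48 kN/bolt. φR_n = 0.75 × (1×164.16 + 2×276.48) = 537.8 kN.
Tension rupture (net): A_n = (83 − 1×20)×16 = 1008 mm² (U = 1.0, A_e = A_n). φR_n = 0.75 × 450 × 1008 = 340.2 kN.
Governing: min(212.2, 537.8, 340.2) = 212.2 kN → bolt shear.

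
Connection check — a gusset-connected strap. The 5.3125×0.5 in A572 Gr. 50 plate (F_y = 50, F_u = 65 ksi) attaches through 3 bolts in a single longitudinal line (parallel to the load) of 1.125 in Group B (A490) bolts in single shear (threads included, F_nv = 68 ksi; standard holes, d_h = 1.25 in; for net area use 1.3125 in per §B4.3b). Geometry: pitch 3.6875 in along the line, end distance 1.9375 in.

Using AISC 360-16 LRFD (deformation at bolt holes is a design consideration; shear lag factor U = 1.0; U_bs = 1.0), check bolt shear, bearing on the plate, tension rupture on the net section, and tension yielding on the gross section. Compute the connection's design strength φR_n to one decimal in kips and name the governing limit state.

Bolt shear: A_b = π(1.125)²/4 = 0.99402 in². φR_n = 0.75 × 68 × 0.99402 × 3 × 1 = 152.1 kips.
Bearing (0.5 in plate, F_u = 65 ksi): end bolts L_c = 1.9375 − 1.25/2 = 1.3125, R_n = min(1.2×1.3125×0.5×65, 2.4×1.125×0.5×65) = 51.188 kips/bolt; interior L_c = 3.6875 − 1.25 = 2.4375, R_n = 87.75 kips/bolt. φR_n = 0.75 × (1×51.188 + 2×87.75) = 170.0 kips.
Tension rupture (net): A_n = (5.3125 − 1×1.3125)×0.5 = 2 in² (U = 1.0, A_e = A_n). φR_n = 0.75 × 65 × 2 = 97.5 kips.
Tension yield (gross): A_g = 5.3125×0.5 = 2.6563 in². φR_n = 0.90 × 50 × 2.6563 = 119.5 kips.
Governing: min(152.1, 170.0, 97.5, 119.5) = 97.5 kips → net-section rupture.

97.5 kips (net-section rupture governs)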